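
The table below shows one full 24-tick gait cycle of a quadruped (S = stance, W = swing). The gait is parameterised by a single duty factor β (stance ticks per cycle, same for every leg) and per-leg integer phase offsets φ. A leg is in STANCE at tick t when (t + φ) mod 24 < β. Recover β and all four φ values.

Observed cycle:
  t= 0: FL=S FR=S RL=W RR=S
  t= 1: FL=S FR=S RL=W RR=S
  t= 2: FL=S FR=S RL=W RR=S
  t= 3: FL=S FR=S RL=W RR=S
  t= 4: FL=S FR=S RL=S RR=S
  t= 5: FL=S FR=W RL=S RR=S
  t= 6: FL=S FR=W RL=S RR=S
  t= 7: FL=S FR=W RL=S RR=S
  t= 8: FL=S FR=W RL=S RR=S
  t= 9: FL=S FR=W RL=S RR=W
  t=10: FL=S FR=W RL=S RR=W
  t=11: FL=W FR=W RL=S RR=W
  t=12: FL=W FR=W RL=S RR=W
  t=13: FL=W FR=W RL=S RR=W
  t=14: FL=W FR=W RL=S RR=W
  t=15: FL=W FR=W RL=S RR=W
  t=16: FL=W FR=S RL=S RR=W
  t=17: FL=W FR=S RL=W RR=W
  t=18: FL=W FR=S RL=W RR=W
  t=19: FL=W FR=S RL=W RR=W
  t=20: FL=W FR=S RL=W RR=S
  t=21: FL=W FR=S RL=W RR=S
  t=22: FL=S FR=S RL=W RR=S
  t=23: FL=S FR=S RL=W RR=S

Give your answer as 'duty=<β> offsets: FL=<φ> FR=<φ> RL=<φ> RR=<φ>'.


duty β = stance ticks per leg = 13
FL: stance ticks = 13; W→S at t=22 → φ=2
FR: stance ticks = 13; W→S at t=16 → φ=8
RL: stance ticks = 13; W→S at t=4 → φ=20
RR: stance ticks = 13; W→S at t=20 → φ=4

duty=13 offsets: FL=2 FR=8 RL=20 RR=4


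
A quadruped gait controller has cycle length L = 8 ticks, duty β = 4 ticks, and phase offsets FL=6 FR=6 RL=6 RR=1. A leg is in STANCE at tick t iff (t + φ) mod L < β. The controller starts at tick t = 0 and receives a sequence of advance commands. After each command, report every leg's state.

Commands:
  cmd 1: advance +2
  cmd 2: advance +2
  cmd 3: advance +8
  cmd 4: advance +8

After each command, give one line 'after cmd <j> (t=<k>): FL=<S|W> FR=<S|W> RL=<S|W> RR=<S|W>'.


start t=0: FL=W FR=W RL=W RR=S
cmd 1: advance +2 → t=2, phase=(0,0,0,3) → FL=S FR=S RL=S RR=S
cmd 2: advance +2 → t=4, phase=(2,2,2,5) → FL=S FR=S RL=S RR=W
cmd 3: advance +8 → t=12, phase=(2,2,2,5) → FL=S FR=S RL=S RR=W
cmd 4: advance +8 → t=20, phase=(2,2,2,5) → FL=S FR=S RL=S RR=W

after cmd 1 (t=2): FL=S FR=S RL=S RR=S
after cmd 2 (t=4): FL=S FR=S RL=S RR=W
after cmd 3 (t=12): FL=S FR=S RL=S RR=W
after cmd 4 (t=20): FL=S FR=S RL=S RR=W


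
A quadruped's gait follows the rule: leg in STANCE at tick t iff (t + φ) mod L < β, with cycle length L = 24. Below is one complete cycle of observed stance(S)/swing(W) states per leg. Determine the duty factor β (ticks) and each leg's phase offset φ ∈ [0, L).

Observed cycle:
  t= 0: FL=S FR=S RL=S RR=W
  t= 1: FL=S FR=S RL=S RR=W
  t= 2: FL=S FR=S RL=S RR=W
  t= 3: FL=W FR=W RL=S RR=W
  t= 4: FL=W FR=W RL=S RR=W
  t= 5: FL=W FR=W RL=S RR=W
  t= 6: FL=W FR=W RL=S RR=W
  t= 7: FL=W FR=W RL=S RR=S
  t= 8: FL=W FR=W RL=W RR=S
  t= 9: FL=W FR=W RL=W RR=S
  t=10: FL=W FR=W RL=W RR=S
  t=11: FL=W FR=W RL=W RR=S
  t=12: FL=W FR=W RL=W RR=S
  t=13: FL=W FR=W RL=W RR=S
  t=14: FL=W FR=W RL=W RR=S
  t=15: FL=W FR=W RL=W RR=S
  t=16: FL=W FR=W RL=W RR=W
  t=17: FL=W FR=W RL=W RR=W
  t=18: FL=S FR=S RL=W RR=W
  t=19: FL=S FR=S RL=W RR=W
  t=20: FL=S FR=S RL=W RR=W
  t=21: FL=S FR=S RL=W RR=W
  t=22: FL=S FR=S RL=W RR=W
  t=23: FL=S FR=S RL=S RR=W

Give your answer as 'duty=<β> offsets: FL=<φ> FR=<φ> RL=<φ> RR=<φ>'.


duty=9 offsets: FL=6 FR=6 RL=1 RR=17

duty β = stance ticks per leg = 9
FL: stance ticks = 9; W→S at t=18 → φ=6
FR: stance ticks = 9; W→S at t=18 → φ=6
RL: stance ticks = 9; W→S at t=23 → φ=1
RR: stance ticks = 9; W→S at t=7 → φ=17


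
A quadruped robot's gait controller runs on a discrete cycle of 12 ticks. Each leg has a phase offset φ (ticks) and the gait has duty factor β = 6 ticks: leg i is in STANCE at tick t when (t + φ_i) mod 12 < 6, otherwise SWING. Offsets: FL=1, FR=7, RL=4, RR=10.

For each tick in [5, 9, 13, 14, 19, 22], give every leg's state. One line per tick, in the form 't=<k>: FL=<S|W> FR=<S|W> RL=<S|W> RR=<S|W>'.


t=5: FL=W FR=S RL=W RR=S
t=9: FL=W FR=S RL=S RR=W
t=13: FL=S FR=W RL=S RR=W
t=14: FL=S FR=W RL=W RR=S
t=19: FL=W FR=S RL=W RR=S
t=22: FL=W FR=S RL=S RR=W

t=5: phase=(6,0,9,3) vs β=6 → FL=W FR=S RL=W RR=S
t=9: phase=(10,4,1,7) vs β=6 → FL=W FR=S RL=S RR=W
t=13: phase=(2,8,5,11) vs β=6 → FL=S FR=W RL=S RR=W
t=14: phase=(3,9,6,0) vs β=6 → FL=S FR=W RL=W RR=S
t=19: phase=(8,2,11,5) vs β=6 → FL=W FR=S RL=W RR=S
t=22: phase=(11,5,2,8) vs β=6 → FL=W FR=S RL=S RR=W


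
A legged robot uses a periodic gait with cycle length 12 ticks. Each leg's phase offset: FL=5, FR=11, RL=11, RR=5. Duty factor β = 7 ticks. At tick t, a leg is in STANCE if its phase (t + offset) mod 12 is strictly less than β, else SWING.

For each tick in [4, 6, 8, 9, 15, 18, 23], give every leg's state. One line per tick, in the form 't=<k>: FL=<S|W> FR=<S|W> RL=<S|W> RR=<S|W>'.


t=4: FL=W FR=S RL=S RR=W
t=6: FL=W FR=S RL=S RR=W
t=8: FL=S FR=W RL=W RR=S
t=9: FL=S FR=W RL=W RR=S
t=15: FL=W FR=S RL=S RR=W
t=18: FL=W FR=S RL=S RR=W
t=23: FL=S FR=W RL=W RR=S

t=4: phase=(9,3,3,9) vs β=7 → FL=W FR=S RL=S RR=W
t=6: phase=(11,5,5,11) vs β=7 → FL=W FR=S RL=S RR=W
t=8: phase=(1,7,7,1) vs β=7 → FL=S FR=W RL=W RR=S
t=9: phase=(2,8,8,2) vs β=7 → FL=S FR=W RL=W RR=S
t=15: phase=(8,2,2,8) vs β=7 → FL=W FR=S RL=S RR=W
t=18: phase=(11,5,5,11) vs β=7 → FL=W FR=S RL=S RR=W
t=23: phase=(4,10,10,4) vs β=7 → FL=S FR=W RL=W RR=S


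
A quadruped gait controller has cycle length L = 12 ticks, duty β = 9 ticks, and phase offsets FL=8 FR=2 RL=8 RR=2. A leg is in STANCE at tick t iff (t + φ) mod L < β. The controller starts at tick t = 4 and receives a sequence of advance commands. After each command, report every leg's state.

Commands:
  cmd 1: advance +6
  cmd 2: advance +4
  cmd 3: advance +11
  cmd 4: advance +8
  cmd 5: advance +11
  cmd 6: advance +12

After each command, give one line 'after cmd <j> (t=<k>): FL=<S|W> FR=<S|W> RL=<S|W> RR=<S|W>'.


after cmd 1 (t=10): FL=S FR=S RL=S RR=S
after cmd 2 (t=14): FL=W FR=S RL=W RR=S
after cmd 3 (t=25): FL=W FR=S RL=W RR=S
after cmd 4 (t=33): FL=S FR=W RL=S RR=W
after cmd 5 (t=44): FL=S FR=W RL=S RR=W
after cmd 6 (t=56): FL=S FR=W RL=S RR=W

start t=4: FL=S FR=S RL=S RR=S
cmd 1: advance +6 → t=10, phase=(6,0,6,0) → FL=S FR=S RL=S RR=S
cmd 2: advance +4 → t=14, phase=(10,4,10,4) → FL=W FR=S RL=W RR=S
cmd 3: advance +11 → t=25, phase=(9,3,9,3) → FL=W FR=S RL=W RR=S
cmd 4: advance +8 → t=33, phase=(5,11,5,11) → FL=S FR=W RL=S RR=W
cmd 5: advance +11 → t=44, phase=(4,10,4,10) → FL=S FR=W RL=S RR=W
cmd 6: advance +12 → t=56, phase=(4,10,4,10) → FL=S FR=W RL=S RR=W


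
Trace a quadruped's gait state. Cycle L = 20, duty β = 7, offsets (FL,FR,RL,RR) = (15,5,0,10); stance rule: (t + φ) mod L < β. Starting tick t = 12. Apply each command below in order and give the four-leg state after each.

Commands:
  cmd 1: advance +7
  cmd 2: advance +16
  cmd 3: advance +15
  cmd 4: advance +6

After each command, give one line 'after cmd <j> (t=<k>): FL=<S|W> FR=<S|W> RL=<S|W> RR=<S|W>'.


start t=12: FL=W FR=W RL=W RR=S
cmd 1: advance +7 → t=19, phase=(14,4,19,9) → FL=W FR=S RL=W RR=W
cmd 2: advance +16 → t=35, phase=(10,0,15,5) → FL=W FR=S RL=W RR=S
cmd 3: advance +15 → t=50, phase=(5,15,10,0) → FL=S FR=W RL=W RR=S
cmd 4: advance +6 → t=56, phase=(11,1,16,6) → FL=W FR=S RL=W RR=S

after cmd 1 (t=19): FL=W FR=S RL=W RR=W
after cmd 2 (t=35): FL=W FR=S RL=W RR=S
after cmd 3 (t=50): FL=S FR=W RL=W RR=S
after cmd 4 (t=56): FL=W FR=S RL=W RR=S


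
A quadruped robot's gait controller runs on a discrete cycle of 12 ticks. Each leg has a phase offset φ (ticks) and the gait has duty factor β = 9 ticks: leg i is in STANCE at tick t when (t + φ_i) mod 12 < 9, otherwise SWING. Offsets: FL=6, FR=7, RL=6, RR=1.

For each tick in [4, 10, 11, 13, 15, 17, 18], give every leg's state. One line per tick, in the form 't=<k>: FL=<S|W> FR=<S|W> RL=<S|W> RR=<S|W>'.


t=4: phase=(10,11,10,5) vs β=9 → FL=W FR=W RL=W RR=S
t=10: phase=(4,5,4,11) vs β=9 → FL=S FR=S RL=S RR=W
t=11: phase=(5,6,5,0) vs β=9 → FL=S FR=S RL=S RR=S
t=13: phase=(7,8,7,2) vs β=9 → FL=S FR=S RL=S RR=S
t=15: phase=(9,10,9,4) vs β=9 → FL=W FR=W RL=W RR=S
t=17: phase=(11,0,11,6) vs β=9 → FL=W FR=S RL=W RR=S
t=18: phase=(0,1,0,7) vs β=9 → FL=S FR=S RL=S RR=S

t=4: FL=W FR=W RL=W RR=S
t=10: FL=S FR=S RL=S RR=W
t=11: FL=S FR=S RL=S RR=S
t=13: FL=S FR=S RL=S RR=S
t=15: FL=W FR=W RL=W RR=S
t=17: FL=W FR=S RL=W RR=S
t=18: FL=S FR=S RL=S RR=S


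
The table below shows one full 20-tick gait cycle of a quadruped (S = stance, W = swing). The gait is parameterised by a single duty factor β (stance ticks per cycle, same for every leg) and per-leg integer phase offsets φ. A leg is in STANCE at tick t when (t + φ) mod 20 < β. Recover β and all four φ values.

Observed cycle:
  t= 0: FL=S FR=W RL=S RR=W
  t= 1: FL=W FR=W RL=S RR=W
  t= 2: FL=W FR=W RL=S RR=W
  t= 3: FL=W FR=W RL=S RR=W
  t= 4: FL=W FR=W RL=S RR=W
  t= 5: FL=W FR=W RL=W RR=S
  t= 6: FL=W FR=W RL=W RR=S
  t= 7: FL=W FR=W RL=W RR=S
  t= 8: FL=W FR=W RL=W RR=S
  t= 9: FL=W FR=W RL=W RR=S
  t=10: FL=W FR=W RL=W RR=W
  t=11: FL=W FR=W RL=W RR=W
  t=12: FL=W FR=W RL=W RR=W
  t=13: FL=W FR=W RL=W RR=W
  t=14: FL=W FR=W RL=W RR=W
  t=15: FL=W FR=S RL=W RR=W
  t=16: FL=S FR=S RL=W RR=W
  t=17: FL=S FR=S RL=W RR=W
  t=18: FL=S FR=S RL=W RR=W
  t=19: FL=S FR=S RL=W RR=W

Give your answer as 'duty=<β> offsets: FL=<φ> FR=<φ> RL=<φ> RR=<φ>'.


duty β = stance ticks per leg = 5
FL: stance ticks = 5; W→S at t=16 → φ=4
FR: stance ticks = 5; W→S at t=15 → φ=5
RL: stance ticks = 5; W→S at t=0 → φ=0
RR: stance ticks = 5; W→S at t=5 → φ=15

duty=5 offsets: FL=4 FR=5 RL=0 RR=15


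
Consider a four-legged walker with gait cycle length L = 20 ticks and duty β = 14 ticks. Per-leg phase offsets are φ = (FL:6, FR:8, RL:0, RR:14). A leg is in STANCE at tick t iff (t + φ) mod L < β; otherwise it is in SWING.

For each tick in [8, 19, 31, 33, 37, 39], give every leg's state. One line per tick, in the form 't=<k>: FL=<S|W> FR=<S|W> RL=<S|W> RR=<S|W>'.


t=8: phase=(14,16,8,2) vs β=14 → FL=W FR=W RL=S RR=S
t=19: phase=(5,7,19,13) vs β=14 → FL=S FR=S RL=W RR=S
t=31: phase=(17,19,11,5) vs β=14 → FL=W FR=W RL=S RR=S
t=33: phase=(19,1,13,7) vs β=14 → FL=W FR=S RL=S RR=S
t=37: phase=(3,5,17,11) vs β=14 → FL=S FR=S RL=W RR=S
t=39: phase=(5,7,19,13) vs β=14 → FL=S FR=S RL=W RR=S

t=8: FL=W FR=W RL=S RR=S
t=19: FL=S FR=S RL=W RR=S
t=31: FL=W FR=W RL=S RR=S
t=33: FL=W FR=S RL=S RR=S
t=37: FL=S FR=S RL=W RR=S
t=39: FL=S FR=S RL=W RR=S


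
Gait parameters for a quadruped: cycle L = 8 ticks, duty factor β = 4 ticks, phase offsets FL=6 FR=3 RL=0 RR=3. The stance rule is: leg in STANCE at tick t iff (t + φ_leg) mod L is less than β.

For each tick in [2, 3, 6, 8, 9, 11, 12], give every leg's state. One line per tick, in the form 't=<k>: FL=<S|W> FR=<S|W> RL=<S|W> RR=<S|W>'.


t=2: FL=S FR=W RL=S RR=W
t=3: FL=S FR=W RL=S RR=W
t=6: FL=W FR=S RL=W RR=S
t=8: FL=W FR=S RL=S RR=S
t=9: FL=W FR=W RL=S RR=W
t=11: FL=S FR=W RL=S RR=W
t=12: FL=S FR=W RL=W RR=W

t=2: phase=(0,5,2,5) vs β=4 → FL=S FR=W RL=S RR=W
t=3: phase=(1,6,3,6) vs β=4 → FL=S FR=W RL=S RR=W
t=6: phase=(4,1,6,1) vs β=4 → FL=W FR=S RL=W RR=S
t=8: phase=(6,3,0,3) vs β=4 → FL=W FR=S RL=S RR=S
t=9: phase=(7,4,1,4) vs β=4 → FL=W FR=W RL=S RR=W
t=11: phase=(1,6,3,6) vs β=4 → FL=S FR=W RL=S RR=W
t=12: phase=(2,7,4,7) vs β=4 → FL=S FR=W RL=W RR=W


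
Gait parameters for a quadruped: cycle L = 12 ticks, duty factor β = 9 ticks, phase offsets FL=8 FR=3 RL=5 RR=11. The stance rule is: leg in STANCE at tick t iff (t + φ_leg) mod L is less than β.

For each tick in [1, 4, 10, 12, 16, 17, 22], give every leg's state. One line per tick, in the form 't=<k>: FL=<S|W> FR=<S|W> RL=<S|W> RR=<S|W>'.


t=1: phase=(9,4,6,0) vs β=9 → FL=W FR=S RL=S RR=S
t=4: phase=(0,7,9,3) vs β=9 → FL=S FR=S RL=W RR=S
t=10: phase=(6,1,3,9) vs β=9 → FL=S FR=S RL=S RR=W
t=12: phase=(8,3,5,11) vs β=9 → FL=S FR=S RL=S RR=W
t=16: phase=(0,7,9,3) vs β=9 → FL=S FR=S RL=W RR=S
t=17: phase=(1,8,10,4) vs β=9 → FL=S FR=S RL=W RR=S
t=22: phase=(6,1,3,9) vs β=9 → FL=S FR=S RL=S RR=W

t=1: FL=W FR=S RL=S RR=S
t=4: FL=S FR=S RL=W RR=S
t=10: FL=S FR=S RL=S RR=W
t=12: FL=S FR=S RL=S RR=W
t=16: FL=S FR=S RL=W RR=S
t=17: FL=S FR=S RL=W RR=S
t=22: FL=S FR=S RL=S RR=W


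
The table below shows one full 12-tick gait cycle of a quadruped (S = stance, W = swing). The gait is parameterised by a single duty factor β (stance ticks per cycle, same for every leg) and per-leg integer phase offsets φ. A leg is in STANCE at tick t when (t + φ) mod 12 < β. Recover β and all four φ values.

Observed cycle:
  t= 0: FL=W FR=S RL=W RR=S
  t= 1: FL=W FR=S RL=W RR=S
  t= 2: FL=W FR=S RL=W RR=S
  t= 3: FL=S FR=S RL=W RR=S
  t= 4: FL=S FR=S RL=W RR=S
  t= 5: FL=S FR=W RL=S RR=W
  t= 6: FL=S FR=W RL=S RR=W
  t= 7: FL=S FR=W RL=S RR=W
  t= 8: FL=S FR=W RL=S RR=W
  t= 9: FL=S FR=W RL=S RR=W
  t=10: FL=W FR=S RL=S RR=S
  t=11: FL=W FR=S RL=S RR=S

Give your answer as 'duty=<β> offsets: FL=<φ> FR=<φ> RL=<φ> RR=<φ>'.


duty=7 offsets: FL=9 FR=2 RL=7 RR=2

duty β = stance ticks per leg = 7
FL: stance ticks = 7; W→S at t=3 → φ=9
FR: stance ticks = 7; W→S at t=10 → φ=2
RL: stance ticks = 7; W→S at t=5 → φ=7
RR: stance ticks = 7; W→S at t=10 → φ=2


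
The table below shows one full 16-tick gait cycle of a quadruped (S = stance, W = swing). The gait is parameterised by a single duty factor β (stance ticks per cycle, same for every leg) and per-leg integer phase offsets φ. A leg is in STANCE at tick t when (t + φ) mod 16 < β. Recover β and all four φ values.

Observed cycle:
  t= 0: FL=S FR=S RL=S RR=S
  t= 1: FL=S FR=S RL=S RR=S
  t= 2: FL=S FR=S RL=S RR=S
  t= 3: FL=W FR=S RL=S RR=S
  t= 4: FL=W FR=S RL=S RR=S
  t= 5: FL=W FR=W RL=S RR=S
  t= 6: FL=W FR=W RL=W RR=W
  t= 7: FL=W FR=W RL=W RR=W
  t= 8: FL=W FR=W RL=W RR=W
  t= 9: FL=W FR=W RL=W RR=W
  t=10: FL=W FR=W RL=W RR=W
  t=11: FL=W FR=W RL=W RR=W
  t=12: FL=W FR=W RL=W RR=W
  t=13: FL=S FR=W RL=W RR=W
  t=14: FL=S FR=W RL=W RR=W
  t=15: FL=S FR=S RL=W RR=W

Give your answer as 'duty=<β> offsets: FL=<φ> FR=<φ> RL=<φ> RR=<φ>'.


duty=6 offsets: FL=3 FR=1 RL=0 RR=0

duty β = stance ticks per leg = 6
FL: stance ticks = 6; W→S at t=13 → φ=3
FR: stance ticks = 6; W→S at t=15 → φ=1
RL: stance ticks = 6; W→S at t=0 → φ=0
RR: stance ticks = 6; W→S at t=0 → φ=0


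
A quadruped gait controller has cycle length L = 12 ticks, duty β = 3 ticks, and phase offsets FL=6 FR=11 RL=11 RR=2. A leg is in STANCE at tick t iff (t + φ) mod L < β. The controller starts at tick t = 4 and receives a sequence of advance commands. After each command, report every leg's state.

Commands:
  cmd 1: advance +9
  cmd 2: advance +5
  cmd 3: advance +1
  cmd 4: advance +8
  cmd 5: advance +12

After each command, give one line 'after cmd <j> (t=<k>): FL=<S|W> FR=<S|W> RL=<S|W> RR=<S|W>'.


after cmd 1 (t=13): FL=W FR=S RL=S RR=W
after cmd 2 (t=18): FL=S FR=W RL=W RR=W
after cmd 3 (t=19): FL=S FR=W RL=W RR=W
after cmd 4 (t=27): FL=W FR=S RL=S RR=W
after cmd 5 (t=39): FL=W FR=S RL=S RR=W

start t=4: FL=W FR=W RL=W RR=W
cmd 1: advance +9 → t=13, phase=(7,0,0,3) → FL=W FR=S RL=S RR=W
cmd 2: advance +5 → t=18, phase=(0,5,5,8) → FL=S FR=W RL=W RR=W
cmd 3: advance +1 → t=19, phase=(1,6,6,9) → FL=S FR=W RL=W RR=W
cmd 4: advance +8 → t=27, phase=(9,2,2,5) → FL=W FR=S RL=S RR=W
cmd 5: advance +12 → t=39, phase=(9,2,2,5) → FL=W FR=S RL=S RR=W


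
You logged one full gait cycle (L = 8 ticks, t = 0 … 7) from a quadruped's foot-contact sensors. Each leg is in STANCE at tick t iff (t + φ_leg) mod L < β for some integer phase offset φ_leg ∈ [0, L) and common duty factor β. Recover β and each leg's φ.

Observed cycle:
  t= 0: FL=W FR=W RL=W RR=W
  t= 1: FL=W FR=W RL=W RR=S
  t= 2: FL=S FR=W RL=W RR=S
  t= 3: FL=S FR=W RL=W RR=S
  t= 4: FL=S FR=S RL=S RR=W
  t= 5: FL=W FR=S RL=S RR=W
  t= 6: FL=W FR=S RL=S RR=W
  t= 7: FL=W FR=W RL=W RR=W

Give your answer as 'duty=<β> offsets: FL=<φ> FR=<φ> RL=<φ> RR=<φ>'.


duty β = stance ticks per leg = 3
FL: stance ticks = 3; W→S at t=2 → φ=6
FR: stance ticks = 3; W→S at t=4 → φ=4
RL: stance ticks = 3; W→S at t=4 → φ=4
RR: stance ticks = 3; W→S at t=1 → φ=7

duty=3 offsets: FL=6 FR=4 RL=4 RR=7


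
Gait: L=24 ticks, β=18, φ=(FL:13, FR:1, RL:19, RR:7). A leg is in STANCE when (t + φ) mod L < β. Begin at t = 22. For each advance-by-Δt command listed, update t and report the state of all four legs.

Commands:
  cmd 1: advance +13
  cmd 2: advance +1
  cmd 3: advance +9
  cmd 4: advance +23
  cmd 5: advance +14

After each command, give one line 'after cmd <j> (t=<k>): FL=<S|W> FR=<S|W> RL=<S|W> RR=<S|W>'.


after cmd 1 (t=35): FL=S FR=S RL=S RR=W
after cmd 2 (t=36): FL=S FR=S RL=S RR=W
after cmd 3 (t=45): FL=S FR=W RL=S RR=S
after cmd 4 (t=68): FL=S FR=W RL=S RR=S
after cmd 5 (t=82): FL=W FR=S RL=S RR=S

start t=22: FL=S FR=W RL=S RR=S
cmd 1: advance +13 → t=35, phase=(0,12,6,18) → FL=S FR=S RL=S RR=W
cmd 2: advance +1 → t=36, phase=(1,13,7,19) → FL=S FR=S RL=S RR=W
cmd 3: advance +9 → t=45, phase=(10,22,16,4) → FL=S FR=W RL=S RR=S
cmd 4: advance +23 → t=68, phase=(9,21,15,3) → FL=S FR=W RL=S RR=S
cmd 5: advance +14 → t=82, phase=(23,11,5,17) → FL=W FR=S RL=S RR=S


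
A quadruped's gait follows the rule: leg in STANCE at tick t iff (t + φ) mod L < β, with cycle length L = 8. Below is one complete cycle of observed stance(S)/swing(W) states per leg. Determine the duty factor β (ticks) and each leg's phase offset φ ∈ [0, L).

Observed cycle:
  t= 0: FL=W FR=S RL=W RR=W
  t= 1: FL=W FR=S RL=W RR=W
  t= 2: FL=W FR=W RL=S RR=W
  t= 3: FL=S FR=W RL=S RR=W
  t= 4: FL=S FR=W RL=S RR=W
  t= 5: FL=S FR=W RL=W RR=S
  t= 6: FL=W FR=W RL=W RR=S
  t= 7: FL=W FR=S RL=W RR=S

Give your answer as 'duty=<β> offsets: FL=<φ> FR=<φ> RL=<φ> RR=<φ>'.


duty β = stance ticks per leg = 3
FL: stance ticks = 3; W→S at t=3 → φ=5
FR: stance ticks = 3; W→S at t=7 → φ=1
RL: stance ticks = 3; W→S at t=2 → φ=6
RR: stance ticks = 3; W→S at t=5 → φ=3

duty=3 offsets: FL=5 FR=1 RL=6 RR=3


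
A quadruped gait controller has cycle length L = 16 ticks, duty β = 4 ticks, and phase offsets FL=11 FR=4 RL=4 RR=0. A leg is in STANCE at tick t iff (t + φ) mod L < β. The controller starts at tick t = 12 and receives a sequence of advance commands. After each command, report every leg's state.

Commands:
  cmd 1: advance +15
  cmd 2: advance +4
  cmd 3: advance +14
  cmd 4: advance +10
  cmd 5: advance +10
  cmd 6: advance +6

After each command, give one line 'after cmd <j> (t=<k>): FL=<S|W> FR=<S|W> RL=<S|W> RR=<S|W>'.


start t=12: FL=W FR=S RL=S RR=W
cmd 1: advance +15 → t=27, phase=(6,15,15,11) → FL=W FR=W RL=W RR=W
cmd 2: advance +4 → t=31, phase=(10,3,3,15) → FL=W FR=S RL=S RR=W
cmd 3: advance +14 → t=45, phase=(8,1,1,13) → FL=W FR=S RL=S RR=W
cmd 4: advance +10 → t=55, phase=(2,11,11,7) → FL=S FR=W RL=W RR=W
cmd 5: advance +10 → t=65, phase=(12,5,5,1) → FL=W FR=W RL=W RR=S
cmd 6: advance +6 → t=71, phase=(2,11,11,7) → FL=S FR=W RL=W RR=W

after cmd 1 (t=27): FL=W FR=W RL=W RR=W
after cmd 2 (t=31): FL=W FR=S RL=S RR=W
after cmd 3 (t=45): FL=W FR=S RL=S RR=W
after cmd 4 (t=55): FL=S FR=W RL=W RR=W
after cmd 5 (t=65): FL=W FR=W RL=W RR=S
after cmd 6 (t=71): FL=S FR=W RL=W RR=W


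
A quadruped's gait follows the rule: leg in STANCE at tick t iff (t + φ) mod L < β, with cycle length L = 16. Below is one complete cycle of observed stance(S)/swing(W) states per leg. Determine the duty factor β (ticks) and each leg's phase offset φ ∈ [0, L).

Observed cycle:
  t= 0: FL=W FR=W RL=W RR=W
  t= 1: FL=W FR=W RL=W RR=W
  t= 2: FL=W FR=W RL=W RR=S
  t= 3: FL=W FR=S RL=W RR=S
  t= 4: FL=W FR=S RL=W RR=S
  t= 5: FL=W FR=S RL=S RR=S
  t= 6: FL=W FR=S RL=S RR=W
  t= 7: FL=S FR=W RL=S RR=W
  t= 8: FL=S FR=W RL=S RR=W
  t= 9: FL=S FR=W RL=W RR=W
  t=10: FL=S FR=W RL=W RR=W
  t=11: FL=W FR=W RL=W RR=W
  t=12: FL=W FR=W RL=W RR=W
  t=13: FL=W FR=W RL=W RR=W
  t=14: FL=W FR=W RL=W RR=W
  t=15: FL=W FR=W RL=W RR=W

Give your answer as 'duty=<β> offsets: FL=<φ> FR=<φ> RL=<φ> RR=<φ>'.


duty β = stance ticks per leg = 4
FL: stance ticks = 4; W→S at t=7 → φ=9
FR: stance ticks = 4; W→S at t=3 → φ=13
RL: stance ticks = 4; W→S at t=5 → φ=11
RR: stance ticks = 4; W→S at t=2 → φ=14

duty=4 offsets: FL=9 FR=13 RL=11 RR=14


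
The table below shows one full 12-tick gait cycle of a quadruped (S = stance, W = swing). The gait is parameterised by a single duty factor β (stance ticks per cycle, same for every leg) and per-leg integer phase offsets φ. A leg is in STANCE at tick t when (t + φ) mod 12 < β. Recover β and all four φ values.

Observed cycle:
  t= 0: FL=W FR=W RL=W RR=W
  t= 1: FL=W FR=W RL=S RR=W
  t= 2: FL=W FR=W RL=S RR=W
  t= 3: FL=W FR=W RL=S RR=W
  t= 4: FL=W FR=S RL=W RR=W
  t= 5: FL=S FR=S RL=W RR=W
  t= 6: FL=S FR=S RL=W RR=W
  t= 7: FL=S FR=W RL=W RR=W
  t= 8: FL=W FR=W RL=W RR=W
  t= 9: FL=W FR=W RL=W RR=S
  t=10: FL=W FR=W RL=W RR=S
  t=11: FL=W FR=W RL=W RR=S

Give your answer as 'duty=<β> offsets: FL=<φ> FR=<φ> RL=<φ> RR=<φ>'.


duty=3 offsets: FL=7 FR=8 RL=11 RR=3

duty β = stance ticks per leg = 3
FL: stance ticks = 3; W→S at t=5 → φ=7
FR: stance ticks = 3; W→S at t=4 → φ=8
RL: stance ticks = 3; W→S at t=1 → φ=11
RR: stance ticks = 3; W→S at t=9 → φ=3


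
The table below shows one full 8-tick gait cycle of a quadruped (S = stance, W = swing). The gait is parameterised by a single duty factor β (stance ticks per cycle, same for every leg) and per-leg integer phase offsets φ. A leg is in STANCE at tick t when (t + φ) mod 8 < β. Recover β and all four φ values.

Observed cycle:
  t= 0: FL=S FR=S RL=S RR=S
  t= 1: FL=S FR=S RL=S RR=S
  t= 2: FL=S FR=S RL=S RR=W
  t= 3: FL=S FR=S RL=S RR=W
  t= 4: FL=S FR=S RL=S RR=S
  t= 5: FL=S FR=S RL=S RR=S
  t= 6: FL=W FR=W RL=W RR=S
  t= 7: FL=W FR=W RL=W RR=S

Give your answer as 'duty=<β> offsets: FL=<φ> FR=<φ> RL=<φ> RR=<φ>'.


duty=6 offsets: FL=0 FR=0 RL=0 RR=4

duty β = stance ticks per leg = 6
FL: stance ticks = 6; W→S at t=0 → φ=0
FR: stance ticks = 6; W→S at t=0 → φ=0
RL: stance ticks = 6; W→S at t=0 → φ=0
RR: stance ticks = 6; W→S at t=4 → φ=4


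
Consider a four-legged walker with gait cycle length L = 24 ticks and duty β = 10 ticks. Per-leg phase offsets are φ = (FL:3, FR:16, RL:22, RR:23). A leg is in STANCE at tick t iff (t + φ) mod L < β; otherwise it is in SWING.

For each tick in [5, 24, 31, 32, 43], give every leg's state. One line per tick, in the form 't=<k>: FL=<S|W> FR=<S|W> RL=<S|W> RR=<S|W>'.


t=5: FL=S FR=W RL=S RR=S
t=24: FL=S FR=W RL=W RR=W
t=31: FL=W FR=W RL=S RR=S
t=32: FL=W FR=S RL=S RR=S
t=43: FL=W FR=W RL=W RR=W

t=5: phase=(8,21,3,4) vs β=10 → FL=S FR=W RL=S RR=S
t=24: phase=(3,16,22,23) vs β=10 → FL=S FR=W RL=W RR=W
t=31: phase=(10,23,5,6) vs β=10 → FL=W FR=W RL=S RR=S
t=32: phase=(11,0,6,7) vs β=10 → FL=W FR=S RL=S RR=S
t=43: phase=(22,11,17,18) vs β=10 → FL=W FR=W RL=W RR=W


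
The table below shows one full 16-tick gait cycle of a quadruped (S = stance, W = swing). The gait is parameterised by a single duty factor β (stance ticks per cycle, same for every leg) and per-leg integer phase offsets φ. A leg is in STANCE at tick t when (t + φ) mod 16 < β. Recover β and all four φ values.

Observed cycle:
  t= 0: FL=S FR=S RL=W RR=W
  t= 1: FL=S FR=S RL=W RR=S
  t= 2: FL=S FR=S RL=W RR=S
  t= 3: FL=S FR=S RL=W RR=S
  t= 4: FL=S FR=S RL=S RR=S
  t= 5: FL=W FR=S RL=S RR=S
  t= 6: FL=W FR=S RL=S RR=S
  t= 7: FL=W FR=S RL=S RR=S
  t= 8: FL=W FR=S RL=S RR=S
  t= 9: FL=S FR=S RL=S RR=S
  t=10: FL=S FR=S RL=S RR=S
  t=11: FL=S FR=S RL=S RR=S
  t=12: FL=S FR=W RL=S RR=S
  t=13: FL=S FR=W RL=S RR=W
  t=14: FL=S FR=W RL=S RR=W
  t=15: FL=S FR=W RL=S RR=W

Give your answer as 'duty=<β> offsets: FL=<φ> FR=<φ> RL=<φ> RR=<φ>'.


duty=12 offsets: FL=7 FR=0 RL=12 RR=15

duty β = stance ticks per leg = 12
FL: stance ticks = 12; W→S at t=9 → φ=7
FR: stance ticks = 12; W→S at t=0 → φ=0
RL: stance ticks = 12; W→S at t=4 → φ=12
RR: stance ticks = 12; W→S at t=1 → φ=15


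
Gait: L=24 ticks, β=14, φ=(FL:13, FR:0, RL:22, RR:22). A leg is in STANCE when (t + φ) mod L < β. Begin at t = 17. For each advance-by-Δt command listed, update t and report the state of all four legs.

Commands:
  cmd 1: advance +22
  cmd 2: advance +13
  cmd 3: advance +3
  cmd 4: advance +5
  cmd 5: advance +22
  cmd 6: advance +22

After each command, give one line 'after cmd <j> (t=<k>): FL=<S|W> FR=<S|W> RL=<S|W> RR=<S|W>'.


after cmd 1 (t=39): FL=S FR=W RL=S RR=S
after cmd 2 (t=52): FL=W FR=S RL=S RR=S
after cmd 3 (t=55): FL=W FR=S RL=S RR=S
after cmd 4 (t=60): FL=S FR=S RL=S RR=S
after cmd 5 (t=82): FL=W FR=S RL=S RR=S
after cmd 6 (t=104): FL=W FR=S RL=S RR=S

start t=17: FL=S FR=W RL=W RR=W
cmd 1: advance +22 → t=39, phase=(4,15,13,13) → FL=S FR=W RL=S RR=S
cmd 2: advance +13 → t=52, phase=(17,4,2,2) → FL=W FR=S RL=S RR=S
cmd 3: advance +3 → t=55, phase=(20,7,5,5) → FL=W FR=S RL=S RR=S
cmd 4: advance +5 → t=60, phase=(1,12,10,10) → FL=S FR=S RL=S RR=S
cmd 5: advance +22 → t=82, phase=(23,10,8,8) → FL=W FR=S RL=S RR=S
cmd 6: advance +22 → t=104, phase=(21,8,6,6) → FL=W FR=S RL=S RR=S


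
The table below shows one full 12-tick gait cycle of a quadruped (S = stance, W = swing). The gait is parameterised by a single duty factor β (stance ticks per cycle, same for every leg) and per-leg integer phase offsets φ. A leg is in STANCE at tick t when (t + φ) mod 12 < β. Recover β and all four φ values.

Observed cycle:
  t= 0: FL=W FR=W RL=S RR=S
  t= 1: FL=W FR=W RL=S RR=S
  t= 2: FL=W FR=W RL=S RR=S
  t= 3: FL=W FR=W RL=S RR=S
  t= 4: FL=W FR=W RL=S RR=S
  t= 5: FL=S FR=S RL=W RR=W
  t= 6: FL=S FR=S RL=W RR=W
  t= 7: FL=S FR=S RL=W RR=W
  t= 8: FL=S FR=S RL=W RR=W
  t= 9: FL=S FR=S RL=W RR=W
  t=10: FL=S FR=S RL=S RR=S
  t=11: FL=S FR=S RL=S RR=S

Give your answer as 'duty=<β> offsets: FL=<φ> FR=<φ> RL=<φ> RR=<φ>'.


duty β = stance ticks per leg = 7
FL: stance ticks = 7; W→S at t=5 → φ=7
FR: stance ticks = 7; W→S at t=5 → φ=7
RL: stance ticks = 7; W→S at t=10 → φ=2
RR: stance ticks = 7; W→S at t=10 → φ=2

duty=7 offsets: FL=7 FR=7 RL=2 RR=2


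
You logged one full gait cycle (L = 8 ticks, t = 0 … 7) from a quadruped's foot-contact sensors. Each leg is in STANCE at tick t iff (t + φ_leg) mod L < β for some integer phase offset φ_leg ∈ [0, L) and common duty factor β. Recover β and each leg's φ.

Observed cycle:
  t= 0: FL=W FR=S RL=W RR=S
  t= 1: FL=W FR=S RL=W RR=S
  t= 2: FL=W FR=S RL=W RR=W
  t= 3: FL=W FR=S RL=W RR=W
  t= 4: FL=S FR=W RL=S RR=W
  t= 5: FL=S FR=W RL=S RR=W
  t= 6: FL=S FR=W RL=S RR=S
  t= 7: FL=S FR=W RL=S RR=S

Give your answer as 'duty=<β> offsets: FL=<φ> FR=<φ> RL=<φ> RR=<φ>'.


duty=4 offsets: FL=4 FR=0 RL=4 RR=2

duty β = stance ticks per leg = 4
FL: stance ticks = 4; W→S at t=4 → φ=4
FR: stance ticks = 4; W→S at t=0 → φ=0
RL: stance ticks = 4; W→S at t=4 → φ=4
RR: stance ticks = 4; W→S at t=6 → φ=2


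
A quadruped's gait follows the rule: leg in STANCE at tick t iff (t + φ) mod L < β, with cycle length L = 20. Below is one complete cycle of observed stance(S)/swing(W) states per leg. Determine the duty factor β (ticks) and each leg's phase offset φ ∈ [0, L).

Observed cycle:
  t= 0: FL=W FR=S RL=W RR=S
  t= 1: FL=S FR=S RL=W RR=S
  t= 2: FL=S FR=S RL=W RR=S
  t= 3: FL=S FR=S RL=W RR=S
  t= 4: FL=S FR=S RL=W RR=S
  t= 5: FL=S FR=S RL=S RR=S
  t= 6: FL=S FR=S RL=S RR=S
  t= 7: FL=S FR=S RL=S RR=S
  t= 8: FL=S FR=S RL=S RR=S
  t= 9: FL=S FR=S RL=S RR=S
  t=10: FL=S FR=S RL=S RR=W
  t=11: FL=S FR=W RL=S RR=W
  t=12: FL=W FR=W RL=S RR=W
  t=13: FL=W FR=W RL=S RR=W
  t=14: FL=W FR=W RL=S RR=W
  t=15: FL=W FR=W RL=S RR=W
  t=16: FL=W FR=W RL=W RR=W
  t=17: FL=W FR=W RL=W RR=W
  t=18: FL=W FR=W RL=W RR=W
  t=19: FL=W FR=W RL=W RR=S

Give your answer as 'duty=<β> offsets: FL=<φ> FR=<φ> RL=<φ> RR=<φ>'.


duty=11 offsets: FL=19 FR=0 RL=15 RR=1

duty β = stance ticks per leg = 11
FL: stance ticks = 11; W→S at t=1 → φ=19
FR: stance ticks = 11; W→S at t=0 → φ=0
RL: stance ticks = 11; W→S at t=5 → φ=15
RR: stance ticks = 11; W→S at t=19 → φ=1


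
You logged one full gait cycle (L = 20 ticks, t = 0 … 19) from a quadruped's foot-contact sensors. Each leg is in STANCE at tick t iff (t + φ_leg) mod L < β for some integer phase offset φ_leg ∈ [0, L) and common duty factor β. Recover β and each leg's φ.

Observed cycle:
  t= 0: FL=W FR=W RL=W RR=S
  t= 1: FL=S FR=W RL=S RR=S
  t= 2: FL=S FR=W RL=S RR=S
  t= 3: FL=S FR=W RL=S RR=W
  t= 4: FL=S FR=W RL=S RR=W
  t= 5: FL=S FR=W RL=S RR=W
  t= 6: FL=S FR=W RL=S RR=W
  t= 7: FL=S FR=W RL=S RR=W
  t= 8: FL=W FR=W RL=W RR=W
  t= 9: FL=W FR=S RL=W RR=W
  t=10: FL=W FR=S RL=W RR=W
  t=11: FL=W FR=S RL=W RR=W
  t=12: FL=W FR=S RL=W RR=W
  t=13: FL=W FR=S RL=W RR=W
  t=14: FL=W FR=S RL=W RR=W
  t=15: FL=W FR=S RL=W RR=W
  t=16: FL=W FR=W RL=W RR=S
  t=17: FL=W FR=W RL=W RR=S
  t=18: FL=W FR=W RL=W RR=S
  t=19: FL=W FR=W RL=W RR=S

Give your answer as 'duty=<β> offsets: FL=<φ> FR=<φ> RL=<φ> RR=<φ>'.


duty β = stance ticks per leg = 7
FL: stance ticks = 7; W→S at t=1 → φ=19
FR: stance ticks = 7; W→S at t=9 → φ=11
RL: stance ticks = 7; W→S at t=1 → φ=19
RR: stance ticks = 7; W→S at t=16 → φ=4

duty=7 offsets: FL=19 FR=11 RL=19 RR=4


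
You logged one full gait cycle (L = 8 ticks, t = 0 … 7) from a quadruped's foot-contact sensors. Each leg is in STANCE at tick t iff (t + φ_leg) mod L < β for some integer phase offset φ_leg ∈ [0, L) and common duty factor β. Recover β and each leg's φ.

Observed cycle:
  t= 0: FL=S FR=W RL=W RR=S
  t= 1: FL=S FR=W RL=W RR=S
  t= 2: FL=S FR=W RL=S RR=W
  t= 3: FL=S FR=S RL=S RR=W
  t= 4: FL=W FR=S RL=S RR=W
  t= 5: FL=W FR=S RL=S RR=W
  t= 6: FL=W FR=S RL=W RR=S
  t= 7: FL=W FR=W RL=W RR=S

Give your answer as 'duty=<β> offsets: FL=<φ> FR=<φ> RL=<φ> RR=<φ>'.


duty=4 offsets: FL=0 FR=5 RL=6 RR=2

duty β = stance ticks per leg = 4
FL: stance ticks = 4; W→S at t=0 → φ=0
FR: stance ticks = 4; W→S at t=3 → φ=5
RL: stance ticks = 4; W→S at t=2 → φ=6
RR: stance ticks = 4; W→S at t=6 → φ=2


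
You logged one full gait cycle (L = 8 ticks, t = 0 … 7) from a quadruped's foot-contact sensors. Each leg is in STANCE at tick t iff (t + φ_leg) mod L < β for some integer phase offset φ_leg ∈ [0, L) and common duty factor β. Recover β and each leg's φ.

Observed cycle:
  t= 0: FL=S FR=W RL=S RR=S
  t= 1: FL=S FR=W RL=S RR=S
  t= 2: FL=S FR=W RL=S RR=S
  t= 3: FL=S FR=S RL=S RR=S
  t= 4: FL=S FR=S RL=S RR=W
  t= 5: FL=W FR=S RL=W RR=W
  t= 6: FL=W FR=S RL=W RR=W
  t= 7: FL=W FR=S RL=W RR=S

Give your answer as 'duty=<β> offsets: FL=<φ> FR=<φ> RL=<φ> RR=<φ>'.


duty=5 offsets: FL=0 FR=5 RL=0 RR=1

duty β = stance ticks per leg = 5
FL: stance ticks = 5; W→S at t=0 → φ=0
FR: stance ticks = 5; W→S at t=3 → φ=5
RL: stance ticks = 5; W→S at t=0 → φ=0
RR: stance ticks = 5; W→S at t=7 → φ=1


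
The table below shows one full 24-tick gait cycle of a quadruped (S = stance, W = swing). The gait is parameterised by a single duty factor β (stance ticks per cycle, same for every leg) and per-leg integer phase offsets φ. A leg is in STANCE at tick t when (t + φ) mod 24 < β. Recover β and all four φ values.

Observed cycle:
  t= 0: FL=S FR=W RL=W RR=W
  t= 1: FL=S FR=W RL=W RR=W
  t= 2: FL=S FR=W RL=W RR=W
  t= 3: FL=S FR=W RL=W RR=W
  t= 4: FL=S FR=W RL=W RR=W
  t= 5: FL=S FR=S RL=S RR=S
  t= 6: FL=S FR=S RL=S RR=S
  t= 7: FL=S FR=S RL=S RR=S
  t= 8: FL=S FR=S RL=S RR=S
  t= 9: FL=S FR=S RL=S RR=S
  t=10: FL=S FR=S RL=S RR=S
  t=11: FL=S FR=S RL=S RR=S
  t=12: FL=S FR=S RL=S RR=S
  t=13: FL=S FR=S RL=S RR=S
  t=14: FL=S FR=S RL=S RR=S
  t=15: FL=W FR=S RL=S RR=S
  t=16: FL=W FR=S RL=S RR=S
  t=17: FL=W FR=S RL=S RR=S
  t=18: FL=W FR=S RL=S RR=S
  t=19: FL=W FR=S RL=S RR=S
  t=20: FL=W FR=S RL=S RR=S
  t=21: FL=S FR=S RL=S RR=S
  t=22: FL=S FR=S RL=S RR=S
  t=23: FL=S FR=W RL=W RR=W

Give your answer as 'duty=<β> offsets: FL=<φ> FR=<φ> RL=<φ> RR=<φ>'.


duty=18 offsets: FL=3 FR=19 RL=19 RR=19

duty β = stance ticks per leg = 18
FL: stance ticks = 18; W→S at t=21 → φ=3
FR: stance ticks = 18; W→S at t=5 → φ=19
RL: stance ticks = 18; W→S at t=5 → φ=19
RR: stance ticks = 18; W→S at t=5 → φ=19


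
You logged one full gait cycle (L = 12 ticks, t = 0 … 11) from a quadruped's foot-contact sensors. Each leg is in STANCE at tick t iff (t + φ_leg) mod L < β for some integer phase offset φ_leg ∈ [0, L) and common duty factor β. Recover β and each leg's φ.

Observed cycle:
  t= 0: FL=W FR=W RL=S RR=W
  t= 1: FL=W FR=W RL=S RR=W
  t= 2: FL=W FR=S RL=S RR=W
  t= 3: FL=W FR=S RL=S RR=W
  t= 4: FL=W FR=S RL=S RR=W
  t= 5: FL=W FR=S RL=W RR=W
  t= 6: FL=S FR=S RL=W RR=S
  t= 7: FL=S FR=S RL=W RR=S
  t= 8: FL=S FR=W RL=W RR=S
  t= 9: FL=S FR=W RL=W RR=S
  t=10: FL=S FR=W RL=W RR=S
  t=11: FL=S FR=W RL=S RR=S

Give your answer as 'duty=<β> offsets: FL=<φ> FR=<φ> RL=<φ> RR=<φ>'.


duty β = stance ticks per leg = 6
FL: stance ticks = 6; W→S at t=6 → φ=6
FR: stance ticks = 6; W→S at t=2 → φ=10
RL: stance ticks = 6; W→S at t=11 → φ=1
RR: stance ticks = 6; W→S at t=6 → φ=6

duty=6 offsets: FL=6 FR=10 RL=1 RR=6


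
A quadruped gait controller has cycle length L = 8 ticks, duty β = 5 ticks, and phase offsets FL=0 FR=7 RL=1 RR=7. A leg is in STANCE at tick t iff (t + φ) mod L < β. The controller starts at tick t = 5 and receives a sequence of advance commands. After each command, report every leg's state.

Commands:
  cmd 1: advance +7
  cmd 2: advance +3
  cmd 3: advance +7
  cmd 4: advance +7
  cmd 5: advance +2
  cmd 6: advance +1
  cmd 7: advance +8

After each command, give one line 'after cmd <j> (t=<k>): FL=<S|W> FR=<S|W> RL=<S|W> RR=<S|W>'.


after cmd 1 (t=12): FL=S FR=S RL=W RR=S
after cmd 2 (t=15): FL=W FR=W RL=S RR=W
after cmd 3 (t=22): FL=W FR=W RL=W RR=W
after cmd 4 (t=29): FL=W FR=S RL=W RR=S
after cmd 5 (t=31): FL=W FR=W RL=S RR=W
after cmd 6 (t=32): FL=S FR=W RL=S RR=W
after cmd 7 (t=40): FL=S FR=W RL=S RR=W

start t=5: FL=W FR=S RL=W RR=S
cmd 1: advance +7 → t=12, phase=(4,3,5,3) → FL=S FR=S RL=W RR=S
cmd 2: advance +3 → t=15, phase=(7,6,0,6) → FL=W FR=W RL=S RR=W
cmd 3: advance +7 → t=22, phase=(6,5,7,5) → FL=W FR=W RL=W RR=W
cmd 4: advance +7 → t=29, phase=(5,4,6,4) → FL=W FR=S RL=W RR=S
cmd 5: advance +2 → t=31, phase=(7,6,0,6) → FL=W FR=W RL=S RR=W
cmd 6: advance +1 → t=32, phase=(0,7,1,7) → FL=S FR=W RL=S RR=W
cmd 7: advance +8 → t=40, phase=(0,7,1,7) → FL=S FR=W RL=S RR=W


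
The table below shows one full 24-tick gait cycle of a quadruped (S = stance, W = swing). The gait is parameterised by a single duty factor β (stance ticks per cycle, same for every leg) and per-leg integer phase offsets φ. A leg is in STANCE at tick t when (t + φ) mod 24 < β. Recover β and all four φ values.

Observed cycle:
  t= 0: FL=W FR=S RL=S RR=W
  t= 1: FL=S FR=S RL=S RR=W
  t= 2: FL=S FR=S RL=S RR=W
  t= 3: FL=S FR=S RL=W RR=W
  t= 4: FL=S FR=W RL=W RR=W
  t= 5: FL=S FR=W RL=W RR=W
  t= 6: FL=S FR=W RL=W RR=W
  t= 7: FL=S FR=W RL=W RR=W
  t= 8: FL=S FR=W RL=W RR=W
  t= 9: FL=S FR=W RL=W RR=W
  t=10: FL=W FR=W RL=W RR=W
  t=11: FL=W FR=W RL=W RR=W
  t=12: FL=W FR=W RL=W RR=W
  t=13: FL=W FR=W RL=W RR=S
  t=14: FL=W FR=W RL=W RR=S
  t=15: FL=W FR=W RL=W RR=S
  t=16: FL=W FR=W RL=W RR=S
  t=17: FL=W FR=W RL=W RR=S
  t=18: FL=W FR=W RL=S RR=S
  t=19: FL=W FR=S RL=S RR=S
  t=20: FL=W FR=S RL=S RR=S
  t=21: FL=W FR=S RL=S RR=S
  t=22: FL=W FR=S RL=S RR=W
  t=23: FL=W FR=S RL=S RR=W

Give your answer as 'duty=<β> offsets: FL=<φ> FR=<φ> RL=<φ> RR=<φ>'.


duty=9 offsets: FL=23 FR=5 RL=6 RR=11

duty β = stance ticks per leg = 9
FL: stance ticks = 9; W→S at t=1 → φ=23
FR: stance ticks = 9; W→S at t=19 → φ=5
RL: stance ticks = 9; W→S at t=18 → φ=6
RR: stance ticks = 9; W→S at t=13 → φ=11


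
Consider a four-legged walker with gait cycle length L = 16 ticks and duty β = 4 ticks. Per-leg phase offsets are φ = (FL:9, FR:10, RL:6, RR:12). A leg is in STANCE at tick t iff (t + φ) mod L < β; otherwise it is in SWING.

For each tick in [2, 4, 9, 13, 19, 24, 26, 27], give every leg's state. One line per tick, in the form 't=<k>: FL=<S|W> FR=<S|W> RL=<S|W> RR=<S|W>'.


t=2: phase=(11,12,8,14) vs β=4 → FL=W FR=W RL=W RR=W
t=4: phase=(13,14,10,0) vs β=4 → FL=W FR=W RL=W RR=S
t=9: phase=(2,3,15,5) vs β=4 → FL=S FR=S RL=W RR=W
t=13: phase=(6,7,3,9) vs β=4 → FL=W FR=W RL=S RR=W
t=19: phase=(12,13,9,15) vs β=4 → FL=W FR=W RL=W RR=W
t=24: phase=(1,2,14,4) vs β=4 → FL=S FR=S RL=W RR=W
t=26: phase=(3,4,0,6) vs β=4 → FL=S FR=W RL=S RR=W
t=27: phase=(4,5,1,7) vs β=4 → FL=W FR=W RL=S RR=W

t=2: FL=W FR=W RL=W RR=W
t=4: FL=W FR=W RL=W RR=S
t=9: FL=S FR=S RL=W RR=W
t=13: FL=W FR=W RL=S RR=W
t=19: FL=W FR=W RL=W RR=W
t=24: FL=S FR=S RL=W RR=W
t=26: FL=S FR=W RL=S RR=W
t=27: FL=W FR=W RL=S RR=W


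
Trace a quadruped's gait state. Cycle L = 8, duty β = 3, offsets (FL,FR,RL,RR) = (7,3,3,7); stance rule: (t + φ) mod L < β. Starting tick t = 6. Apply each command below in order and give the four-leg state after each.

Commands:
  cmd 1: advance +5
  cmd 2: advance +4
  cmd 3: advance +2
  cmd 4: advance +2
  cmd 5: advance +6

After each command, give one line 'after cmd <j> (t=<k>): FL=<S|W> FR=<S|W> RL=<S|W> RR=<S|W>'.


after cmd 1 (t=11): FL=S FR=W RL=W RR=S
after cmd 2 (t=15): FL=W FR=S RL=S RR=W
after cmd 3 (t=17): FL=S FR=W RL=W RR=S
after cmd 4 (t=19): FL=S FR=W RL=W RR=S
after cmd 5 (t=25): FL=S FR=W RL=W RR=S

start t=6: FL=W FR=S RL=S RR=W
cmd 1: advance +5 → t=11, phase=(2,6,6,2) → FL=S FR=W RL=W RR=S
cmd 2: advance +4 → t=15, phase=(6,2,2,6) → FL=W FR=S RL=S RR=W
cmd 3: advance +2 → t=17, phase=(0,4,4,0) → FL=S FR=W RL=W RR=S
cmd 4: advance +2 → t=19, phase=(2,6,6,2) → FL=S FR=W RL=W RR=S
cmd 5: advance +6 → t=25, phase=(0,4,4,0) → FL=S FR=W RL=W RR=S


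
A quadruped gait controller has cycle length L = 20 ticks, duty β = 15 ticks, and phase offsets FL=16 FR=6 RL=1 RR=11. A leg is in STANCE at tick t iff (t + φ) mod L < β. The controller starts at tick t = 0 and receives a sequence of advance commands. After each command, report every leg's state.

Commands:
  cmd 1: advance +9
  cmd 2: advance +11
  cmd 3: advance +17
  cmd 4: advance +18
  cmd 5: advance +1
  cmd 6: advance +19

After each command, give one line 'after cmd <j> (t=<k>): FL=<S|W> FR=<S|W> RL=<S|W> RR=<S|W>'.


after cmd 1 (t=9): FL=S FR=W RL=S RR=S
after cmd 2 (t=20): FL=W FR=S RL=S RR=S
after cmd 3 (t=37): FL=S FR=S RL=W RR=S
after cmd 4 (t=55): FL=S FR=S RL=W RR=S
after cmd 5 (t=56): FL=S FR=S RL=W RR=S
after cmd 6 (t=75): FL=S FR=S RL=W RR=S

start t=0: FL=W FR=S RL=S RR=S
cmd 1: advance +9 → t=9, phase=(5,15,10,0) → FL=S FR=W RL=S RR=S
cmd 2: advance +11 → t=20, phase=(16,6,1,11) → FL=W FR=S RL=S RR=S
cmd 3: advance +17 → t=37, phase=(13,3,18,8) → FL=S FR=S RL=W RR=S
cmd 4: advance +18 → t=55, phase=(11,1,16,6) → FL=S FR=S RL=W RR=S
cmd 5: advance +1 → t=56, phase=(12,2,17,7) → FL=S FR=S RL=W RR=S
cmd 6: advance +19 → t=75, phase=(11,1,16,6) → FL=S FR=S RL=W RR=S


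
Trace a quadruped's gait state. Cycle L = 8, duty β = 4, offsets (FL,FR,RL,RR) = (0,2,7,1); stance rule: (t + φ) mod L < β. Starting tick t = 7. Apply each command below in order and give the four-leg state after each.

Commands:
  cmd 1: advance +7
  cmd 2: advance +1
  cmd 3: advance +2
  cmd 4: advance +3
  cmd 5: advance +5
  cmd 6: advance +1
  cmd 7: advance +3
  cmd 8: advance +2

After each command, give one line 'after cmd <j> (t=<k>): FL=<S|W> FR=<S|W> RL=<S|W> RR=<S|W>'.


after cmd 1 (t=14): FL=W FR=S RL=W RR=W
after cmd 2 (t=15): FL=W FR=S RL=W RR=S
after cmd 3 (t=17): FL=S FR=S RL=S RR=S
after cmd 4 (t=20): FL=W FR=W RL=S RR=W
after cmd 5 (t=25): FL=S FR=S RL=S RR=S
after cmd 6 (t=26): FL=S FR=W RL=S RR=S
after cmd 7 (t=29): FL=W FR=W RL=W RR=W
after cmd 8 (t=31): FL=W FR=S RL=W RR=S

start t=7: FL=W FR=S RL=W RR=S
cmd 1: advance +7 → t=14, phase=(6,0,5,7) → FL=W FR=S RL=W RR=W
cmd 2: advance +1 → t=15, phase=(7,1,6,0) → FL=W FR=S RL=W RR=S
cmd 3: advance +2 → t=17, phase=(1,3,0,2) → FL=S FR=S RL=S RR=S
cmd 4: advance +3 → t=20, phase=(4,6,3,5) → FL=W FR=W RL=S RR=W
cmd 5: advance +5 → t=25, phase=(1,3,0,2) → FL=S FR=S RL=S RR=S
cmd 6: advance +1 → t=26, phase=(2,4,1,3) → FL=S FR=W RL=S RR=S
cmd 7: advance +3 → t=29, phase=(5,7,4,6) → FL=W FR=W RL=W RR=W
cmd 8: advance +2 → t=31, phase=(7,1,6,0) → FL=W FR=S RL=W RR=S
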